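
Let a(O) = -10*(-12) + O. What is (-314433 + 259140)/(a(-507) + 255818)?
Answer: -55293/255431 ≈ -0.21647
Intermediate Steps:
a(O) = 120 + O
(-314433 + 259140)/(a(-507) + 255818) = (-314433 + 259140)/((120 - 507) + 255818) = -55293/(-387 + 255818) = -55293/255431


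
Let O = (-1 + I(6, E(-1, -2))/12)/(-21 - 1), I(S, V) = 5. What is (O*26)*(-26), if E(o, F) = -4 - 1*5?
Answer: -1183/66 ≈ -17.924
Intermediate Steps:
E(o, F) = -9 (E(o, F) = -4 - 5 = -9)
O = 7/264 (O = (-1 + 5/12)/(-21 - 1) = (-1 + 5*(1/12))/(-22) = (-1 + 5/12)*(-1/22) = -7/12*(-1/22) = 7/264 ≈ 0.026515)
(O*26)*(-26) = ((7/264)*26)*(-26) = (91/132)*(-26) = -1183/66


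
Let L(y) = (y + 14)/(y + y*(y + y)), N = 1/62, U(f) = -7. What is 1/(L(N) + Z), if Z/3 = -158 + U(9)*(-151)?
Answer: 32/113243 ≈ 0.00028258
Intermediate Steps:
Z = 2697 (Z = 3*(-158 - 7*(-151)) = 3*(-158 + 1057) = 3*899 = 2697)
N = 1/62 ≈ 0.016129
L(y) = (14 + y)/(y + 2*y²) (L(y) = (14 + y)/(y + y*(2*y)) = (14 + y)/(y + 2*y²))
1/(L(N) + Z) = 1/((14 + 1/62)/((1/62)*(1 + 2*(1/62))) + 2697) = 1/(62*(869/62)/(1 + 1/31) + 2697) = 1/(62*(869/62)/(32/31) + 2697) = 1/(62*(31/32)*(869/62) + 2697) = 1/(26939/32 + 2697) = 1/(113243/32) = 32/113243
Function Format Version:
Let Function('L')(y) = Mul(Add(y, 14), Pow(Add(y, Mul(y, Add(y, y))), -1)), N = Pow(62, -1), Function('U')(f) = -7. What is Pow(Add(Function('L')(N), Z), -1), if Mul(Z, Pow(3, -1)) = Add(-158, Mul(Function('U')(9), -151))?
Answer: Rational(32, 113243) ≈ 0.00028258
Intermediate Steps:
Z = 2697 (Z = Mul(3, Add(-158, Mul(-7, -151))) = Mul(3, Add(-158, 1057)) = Mul(3, 899) = 2697)
N = Rational(1, 62) ≈ 0.016129
Function('L')(y) = Mul(Pow(Add(y, Mul(2, Pow(y, 2))), -1), Add(14, y)) (Function('L')(y) = Mul(Add(14, y), Pow(Add(y, Mul(y, Mul(2, y))), -1)) = Mul(Add(14, y), Pow(Add(y, Mul(2, Pow(y, 2))), -1)) = Mul(Pow(Add(y, Mul(2, Pow(y, 2))), -1), Add(14, y)))
Pow(Add(Function('L')(N), Z), -1) = Pow(Add(Mul(Pow(Rational(1, 62), -1), Pow(Add(1, Mul(2, Rational(1, 62))), -1), Add(14, Rational(1, 62))), 2697), -1) = Pow(Add(Mul(62, Pow(Add(1, Rational(1, 31)), -1), Rational(869, 62)), 2697), -1) = Pow(Add(Mul(62, Pow(Rational(32, 31), -1), Rational(869, 62)), 2697), -1) = Pow(Add(Mul(62, Rational(31, 32), Rational(869, 62)), 2697), -1) = Pow(Add(Rational(26939, 32), 2697), -1) = Pow(Rational(113243, 32), -1) = Rational(32, 113243)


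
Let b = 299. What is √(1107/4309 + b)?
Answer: √5556446882/4309 ≈ 17.299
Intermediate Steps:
√(1107/4309 + b) = √(1107/4309 + 299) = √(1289498/4309) = √5556446882/4309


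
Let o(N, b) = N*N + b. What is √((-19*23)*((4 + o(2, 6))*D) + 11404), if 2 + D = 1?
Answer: √17522 ≈ 132.37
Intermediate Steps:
D = -1 (D = -2 + 1 = -1)
o(N, b) = b + N² (o(N, b) = N² + b = b + N²)
√((-19*23)*((4 + o(2, 6))*D) + 11404) = √((-19*23)*((4 + (6 + 2²))*(-1)) + 11404) = √(-437*(4 + (6 + 4))*(-1) + 11404) = √(-437*(4 + 10)*(-1) + 11404) = √(-6118*(-1) + 11404) = √(-437*(-14) + 11404) = √(6118 + 11404) = √17522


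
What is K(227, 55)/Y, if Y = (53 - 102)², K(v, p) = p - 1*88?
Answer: -33/2401 ≈ -0.013744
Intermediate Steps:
K(v, p) = -88 + p (K(v, p) = p - 88 = -88 + p)
Y = 2401 (Y = (-49)² = 2401)
K(227, 55)/Y = (-88 + 55)/2401 = -33*1/2401 = -33/2401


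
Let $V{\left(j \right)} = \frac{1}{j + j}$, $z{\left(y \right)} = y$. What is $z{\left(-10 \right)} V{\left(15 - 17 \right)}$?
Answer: $\frac{5}{2} \approx 2.5$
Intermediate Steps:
$V{\left(j \right)} = \frac{1}{2 j}$
$z{\left(-10 \right)} V{\left(15 - 17 \right)} = - 10 \frac{1}{2 \left(15 - 17\right)} = - 10 \frac{1}{2 \left(-2\right)} = - 10 \cdot \frac{1}{2} \left(- \frac{1}{2}\right) = \left(-10\right) \left(- \frac{1}{4}\right) = \frac{5}{2}$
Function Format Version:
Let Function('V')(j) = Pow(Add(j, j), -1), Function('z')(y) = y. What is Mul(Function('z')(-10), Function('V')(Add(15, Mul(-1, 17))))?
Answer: Rational(5, 2) ≈ 2.5000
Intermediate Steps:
Function('V')(j) = Mul(Rational(1, 2), Pow(j, -1)) (Function('V')(j) = Pow(Mul(2, j), -1) = Mul(Rational(1, 2), Pow(j, -1)))
Mul(Function('z')(-10), Function('V')(Add(15, Mul(-1, 17)))) = Mul(-10, Mul(Rational(1, 2), Pow(Add(15, Mul(-1, 17)), -1))) = Mul(-10, Mul(Rational(1, 2), Pow(Add(15, -17), -1))) = Mul(-10, Mul(Rational(1, 2), Pow(-2, -1))) = Mul(-10, Mul(Rational(1, 2), Rational(-1, 2))) = Mul(-10, Rational(-1, 4)) = Rational(5, 2)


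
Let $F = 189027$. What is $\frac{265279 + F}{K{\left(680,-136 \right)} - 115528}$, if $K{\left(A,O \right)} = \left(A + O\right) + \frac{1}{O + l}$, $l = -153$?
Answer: $- \frac{131294434}{33230377} \approx -3.951$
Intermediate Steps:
$K{\left(A,O \right)} = A + O + \frac{1}{-153 + O}$ ($K{\left(A,O \right)} = \left(A + O\right) + \frac{1}{O - 153} = \left(A + O\right) + \frac{1}{-153 + O} = A + O + \frac{1}{-153 + O}$)
$\frac{265279 + F}{K{\left(680,-136 \right)} - 115528} = \frac{265279 + 189027}{\frac{1 + \left(-136\right)^{2} - 104040 - -20808 + 680 \left(-136\right)}{-153 - 136} - 115528} = \frac{454306}{\frac{1 + 18496 - 104040 + 20808 - 92480}{-289} - 115528} = \frac{454306}{\left(- \frac{1}{289}\right) \left(-157215\right) - 115528} = \frac{454306}{\frac{157215}{289} - 115528} = \frac{454306}{- \frac{33230377}{289}} = 454306 \left(- \frac{289}{33230377}\right) = - \frac{131294434}{33230377}$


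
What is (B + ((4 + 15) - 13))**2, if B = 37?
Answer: 1849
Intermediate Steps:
(B + ((4 + 15) - 13))**2 = (37 + ((4 + 15) - 13))**2 = (37 + (19 - 13))**2 = (37 + 6)**2 = 43**2 = 1849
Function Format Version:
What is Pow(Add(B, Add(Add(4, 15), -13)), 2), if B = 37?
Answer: 1849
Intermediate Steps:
Pow(Add(B, Add(Add(4, 15), -13)), 2) = Pow(Add(37, Add(Add(4, 15), -13)), 2) = Pow(Add(37, Add(19, -13)), 2) = Pow(Add(37, 6), 2) = Pow(43, 2) = 1849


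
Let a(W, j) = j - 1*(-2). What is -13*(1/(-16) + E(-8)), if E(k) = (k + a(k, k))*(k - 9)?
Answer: -49491/16 ≈ -3093.2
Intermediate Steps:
a(W, j) = 2 + j (a(W, j) = j + 2 = 2 + j)
E(k) = (-9 + k)*(2 + 2*k) (E(k) = (k + (2 + k))*(k - 9) = (2 + 2*k)*(-9 + k) = (-9 + k)*(2 + 2*k))
-13*(1/(-16) + E(-8)) = -13*(1/(-16) + (-18 - 16*(-8) + 2*(-8)**2)) = -13*(-1/16 + (-18 + 128 + 2*64)) = -13*(-1/16 + (-18 + 128 + 128)) = -13*(-1/16 + 238) = -13*3807/16 = -49491/16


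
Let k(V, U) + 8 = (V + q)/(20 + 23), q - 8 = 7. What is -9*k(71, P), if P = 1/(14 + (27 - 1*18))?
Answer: 54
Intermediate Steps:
q = 15 (q = 8 + 7 = 15)
P = 1/23 (P = 1/(14 + (27 - 18)) = 1/(14 + 9) = 1/23 ≈ 0.043478)
k(V, U) = -329/43 + V/43 (k(V, U) = -8 + (V + 15)/(20 + 23) = -8 + (15 + V)/43 = -8 + (15 + V)*(1/43) = -8 + (15/43 + V/43) = -329/43 + V/43)
-9*k(71, P) = -9*(-329/43 + (1/43)*71) = -9*(-329/43 + 71/43) = -9*(-6) = 54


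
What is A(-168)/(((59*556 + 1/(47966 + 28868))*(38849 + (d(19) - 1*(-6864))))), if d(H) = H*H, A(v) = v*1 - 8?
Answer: -6761392/58063895464869 ≈ -1.1645e-7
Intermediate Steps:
A(v) = -8 + v (A(v) = v - 8 = -8 + v)
d(H) = H²
A(-168)/(((59*556 + 1/(47966 + 28868))*(38849 + (d(19) - 1*(-6864))))) = (-8 - 168)/(((59*556 + 1/(47966 + 28868))*(38849 + (19² - 1*(-6864))))) = -176*1/((32804 + 1/76834)*(38849 + (361 + 6864))) = -176*1/((32804 + 1/76834)*(38849 + 7225)) = -176/((2520462537/76834)*46074) = -176/58063895464869/38417 = -176*38417/58063895464869 = -6761392/58063895464869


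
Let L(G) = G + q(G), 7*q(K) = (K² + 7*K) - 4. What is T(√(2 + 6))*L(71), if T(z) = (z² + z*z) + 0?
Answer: 96496/7 ≈ 13785.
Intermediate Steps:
q(K) = -4/7 + K + K²/7 (q(K) = ((K² + 7*K) - 4)/7 = (-4 + K² + 7*K)/7 = -4/7 + K + K²/7)
T(z) = 2*z² (T(z) = (z² + z²) + 0 = 2*z² + 0 = 2*z²)
L(G) = -4/7 + 2*G + G²/7 (L(G) = G + (-4/7 + G + G²/7) = -4/7 + 2*G + G²/7)
T(√(2 + 6))*L(71) = (2*(√(2 + 6))²)*(-4/7 + 2*71 + (⅐)*71²) = (2*(√8)²)*(-4/7 + 142 + (⅐)*5041) = (2*(2*√2)²)*(-4/7 + 142 + 5041/7) = (2*8)*(6031/7) = 16*(6031/7) = 96496/7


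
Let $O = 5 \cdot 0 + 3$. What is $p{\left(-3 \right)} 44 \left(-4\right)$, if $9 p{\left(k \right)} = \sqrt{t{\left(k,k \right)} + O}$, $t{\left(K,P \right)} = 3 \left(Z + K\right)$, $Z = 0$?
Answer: $- \frac{176 i \sqrt{6}}{9} \approx - 47.901 i$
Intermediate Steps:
$O = 3$ ($O = 0 + 3 = 3$)
$t{\left(K,P \right)} = 3 K$ ($t{\left(K,P \right)} = 3 \left(0 + K\right) = 3 K$)
$p{\left(k \right)} = \frac{\sqrt{3 + 3 k}}{9}$ ($p{\left(k \right)} = \frac{\sqrt{3 k + 3}}{9} = \frac{\sqrt{3 + 3 k}}{9}$)
$p{\left(-3 \right)} 44 \left(-4\right) = \frac{\sqrt{3 + 3 \left(-3\right)}}{9} \cdot 44 \left(-4\right) = \frac{\sqrt{3 - 9}}{9} \cdot 44 \left(-4\right) = \frac{\sqrt{-6}}{9} \cdot 44 \left(-4\right) = \frac{i \sqrt{6}}{9} \cdot 44 \left(-4\right) = \frac{44 i \sqrt{6}}{9} \left(-4\right) = - \frac{176 i \sqrt{6}}{9}$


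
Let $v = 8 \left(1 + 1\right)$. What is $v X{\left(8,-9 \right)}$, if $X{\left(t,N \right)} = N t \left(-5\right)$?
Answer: $5760$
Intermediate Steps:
$v = 16$ ($v = 8 \cdot 2 = 16$)
$X{\left(t,N \right)} = - 5 N t$
$v X{\left(8,-9 \right)} = 16 \left(\left(-5\right) \left(-9\right) 8\right) = 16 \cdot 360 = 5760$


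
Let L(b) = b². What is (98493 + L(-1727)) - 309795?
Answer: 2771227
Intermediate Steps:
(98493 + L(-1727)) - 309795 = (98493 + (-1727)²) - 309795 = (98493 + 2982529) - 309795 = 3081022 - 309795 = 2771227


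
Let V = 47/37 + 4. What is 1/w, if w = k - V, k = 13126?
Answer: 37/485467 ≈ 7.6215e-5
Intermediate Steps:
V = 195/37 (V = 47*(1/37) + 4 = 47/37 + 4 = 195/37 ≈ 5.2703)
w = 485467/37 (w = 13126 - 1*195/37 = 13126 - 195/37 = 485467/37 ≈ 13121.)
1/w = 1/(485467/37) = 37/485467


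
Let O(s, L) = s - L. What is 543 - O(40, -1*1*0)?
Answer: 503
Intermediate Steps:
543 - O(40, -1*1*0) = 543 - (40 - (-1*1)*0) = 543 - (40 - (-1)*0) = 543 - (40 - 1*0) = 543 - (40 + 0) = 543 - 1*40 = 543 - 40 = 503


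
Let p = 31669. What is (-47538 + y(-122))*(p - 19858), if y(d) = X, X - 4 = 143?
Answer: -559735101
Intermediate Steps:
X = 147 (X = 4 + 143 = 147)
y(d) = 147
(-47538 + y(-122))*(p - 19858) = (-47538 + 147)*(31669 - 19858) = -47391*11811 = -559735101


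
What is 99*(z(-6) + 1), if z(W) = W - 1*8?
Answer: -1287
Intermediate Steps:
z(W) = -8 + W (z(W) = W - 8 = -8 + W)
99*(z(-6) + 1) = 99*((-8 - 6) + 1) = 99*(-14 + 1) = 99*(-13) = -1287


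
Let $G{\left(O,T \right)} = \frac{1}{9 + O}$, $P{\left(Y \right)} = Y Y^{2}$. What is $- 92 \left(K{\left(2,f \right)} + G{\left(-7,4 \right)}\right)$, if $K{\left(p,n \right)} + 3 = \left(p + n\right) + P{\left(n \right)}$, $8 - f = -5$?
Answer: $-203274$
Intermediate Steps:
$f = 13$ ($f = 8 - -5 = 8 + 5 = 13$)
$P{\left(Y \right)} = Y^{3}$
$K{\left(p,n \right)} = -3 + n + p + n^{3}$ ($K{\left(p,n \right)} = -3 + \left(\left(p + n\right) + n^{3}\right) = -3 + \left(\left(n + p\right) + n^{3}\right) = -3 + \left(n + p + n^{3}\right) = -3 + n + p + n^{3}$)
$- 92 \left(K{\left(2,f \right)} + G{\left(-7,4 \right)}\right) = - 92 \left(\left(-3 + 13 + 2 + 13^{3}\right) + \frac{1}{9 - 7}\right) = - 92 \left(\left(-3 + 13 + 2 + 2197\right) + \frac{1}{2}\right) = - 92 \left(2209 + \frac{1}{2}\right) = \left(-92\right) \frac{4419}{2} = -203274$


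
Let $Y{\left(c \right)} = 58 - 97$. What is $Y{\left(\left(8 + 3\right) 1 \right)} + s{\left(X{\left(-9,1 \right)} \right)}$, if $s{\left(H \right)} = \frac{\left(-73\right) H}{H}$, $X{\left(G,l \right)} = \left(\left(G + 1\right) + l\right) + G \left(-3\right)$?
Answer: $-112$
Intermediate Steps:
$Y{\left(c \right)} = -39$ ($Y{\left(c \right)} = 58 - 97 = -39$)
$X{\left(G,l \right)} = 1 + l - 2 G$ ($X{\left(G,l \right)} = \left(\left(1 + G\right) + l\right) - 3 G = \left(1 + G + l\right) - 3 G = 1 + l - 2 G$)
$s{\left(H \right)} = -73$
$Y{\left(\left(8 + 3\right) 1 \right)} + s{\left(X{\left(-9,1 \right)} \right)} = -39 - 73 = -112$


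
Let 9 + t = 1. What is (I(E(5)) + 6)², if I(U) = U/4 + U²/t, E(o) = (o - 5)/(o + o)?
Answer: 36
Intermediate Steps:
t = -8 (t = -9 + 1 = -8)
E(o) = (-5 + o)/(2*o) (E(o) = (-5 + o)/((2*o)) = (-5 + o)*(1/(2*o)) = (-5 + o)/(2*o))
I(U) = -U²/8 + U/4 (I(U) = U/4 + U²/(-8) = U*(¼) + U²*(-⅛) = U/4 - U²/8 = -U²/8 + U/4)
(I(E(5)) + 6)² = (((½)*(-5 + 5)/5)*(2 - (-5 + 5)/(2*5))/8 + 6)² = (((½)*(⅕)*0)*(2 - 0/(2*5))/8 + 6)² = ((⅛)*0*(2 - 1*0) + 6)² = ((⅛)*0*(2 + 0) + 6)² = ((⅛)*0*2 + 6)² = (0 + 6)² = 6² = 36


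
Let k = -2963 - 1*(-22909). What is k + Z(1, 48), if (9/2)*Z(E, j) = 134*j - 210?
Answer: 63986/3 ≈ 21329.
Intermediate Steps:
Z(E, j) = -140/3 + 268*j/9 (Z(E, j) = 2*(134*j - 210)/9 = 2*(-210 + 134*j)/9 = -140/3 + 268*j/9)
k = 19946 (k = -2963 + 22909 = 19946)
k + Z(1, 48) = 19946 + (-140/3 + (268/9)*48) = 19946 + (-140/3 + 4288/3) = 19946 + 4148/3 = 63986/3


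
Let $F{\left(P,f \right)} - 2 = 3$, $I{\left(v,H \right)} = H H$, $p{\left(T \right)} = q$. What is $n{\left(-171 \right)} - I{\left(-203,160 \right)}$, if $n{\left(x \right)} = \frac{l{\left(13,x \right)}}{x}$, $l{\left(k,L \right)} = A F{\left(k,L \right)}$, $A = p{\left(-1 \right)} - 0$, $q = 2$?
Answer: $- \frac{4377610}{171} \approx -25600.0$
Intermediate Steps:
$p{\left(T \right)} = 2$
$I{\left(v,H \right)} = H^{2}$
$F{\left(P,f \right)} = 5$ ($F{\left(P,f \right)} = 2 + 3 = 5$)
$A = 2$ ($A = 2 - 0 = 2 + 0 = 2$)
$l{\left(k,L \right)} = 10$ ($l{\left(k,L \right)} = 2 \cdot 5 = 10$)
$n{\left(x \right)} = \frac{10}{x}$
$n{\left(-171 \right)} - I{\left(-203,160 \right)} = \frac{10}{-171} - 160^{2} = 10 \left(- \frac{1}{171}\right) - 25600 = - \frac{10}{171} - 25600 = - \frac{4377610}{171}$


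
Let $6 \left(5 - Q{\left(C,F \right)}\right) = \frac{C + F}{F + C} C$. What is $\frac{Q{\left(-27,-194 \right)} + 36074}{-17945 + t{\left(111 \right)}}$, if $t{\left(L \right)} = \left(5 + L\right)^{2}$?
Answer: $- \frac{72167}{8978} \approx -8.0382$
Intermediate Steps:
$Q{\left(C,F \right)} = 5 - \frac{C}{6}$ ($Q{\left(C,F \right)} = 5 - \frac{\frac{C + F}{F + C} C}{6} = 5 - \frac{\frac{C + F}{C + F} C}{6} = 5 - \frac{1 C}{6} = 5 - \frac{C}{6}$)
$\frac{Q{\left(-27,-194 \right)} + 36074}{-17945 + t{\left(111 \right)}} = \frac{\left(5 - - \frac{9}{2}\right) + 36074}{-17945 + \left(5 + 111\right)^{2}} = \frac{\left(5 + \frac{9}{2}\right) + 36074}{-17945 + 116^{2}} = \frac{\frac{19}{2} + 36074}{-17945 + 13456} = \frac{72167}{2 \left(-4489\right)} = \frac{72167}{2} \left(- \frac{1}{4489}\right) = - \frac{72167}{8978}$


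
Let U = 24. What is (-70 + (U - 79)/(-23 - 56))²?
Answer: 29975625/6241 ≈ 4803.0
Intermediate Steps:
(-70 + (U - 79)/(-23 - 56))² = (-70 + (24 - 79)/(-23 - 56))² = (-70 - 55/(-79))² = (-70 - 55*(-1/79))² = (-70 + 55/79)² = (-5475/79)² = 29975625/6241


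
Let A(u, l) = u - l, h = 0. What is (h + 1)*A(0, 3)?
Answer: -3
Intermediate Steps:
(h + 1)*A(0, 3) = (0 + 1)*(0 - 1*3) = 1*(0 - 3) = 1*(-3) = -3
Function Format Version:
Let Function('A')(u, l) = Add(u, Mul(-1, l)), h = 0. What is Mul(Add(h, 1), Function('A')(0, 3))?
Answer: -3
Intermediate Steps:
Mul(Add(h, 1), Function('A')(0, 3)) = Mul(Add(0, 1), Add(0, Mul(-1, 3))) = Mul(1, Add(0, -3)) = Mul(1, -3) = -3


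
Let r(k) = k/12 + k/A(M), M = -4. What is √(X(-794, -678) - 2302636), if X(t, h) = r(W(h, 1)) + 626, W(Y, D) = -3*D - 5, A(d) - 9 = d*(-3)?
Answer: 38*I*√703038/21 ≈ 1517.2*I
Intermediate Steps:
A(d) = 9 - 3*d (A(d) = 9 + d*(-3) = 9 - 3*d)
W(Y, D) = -5 - 3*D
r(k) = 11*k/84 (r(k) = k/12 + k/(9 - 3*(-4)) = k*(1/12) + k/(9 + 12) = k/12 + k/21 = 11*k/84)
X(t, h) = 13124/21 (X(t, h) = 11*(-5 - 3*1)/84 + 626 = 11*(-5 - 3)/84 + 626 = (11/84)*(-8) + 626 = -22/21 + 626 = 13124/21)
√(X(-794, -678) - 2302636) = √(13124/21 - 2302636) = √(-48342232/21) = 38*I*√703038/21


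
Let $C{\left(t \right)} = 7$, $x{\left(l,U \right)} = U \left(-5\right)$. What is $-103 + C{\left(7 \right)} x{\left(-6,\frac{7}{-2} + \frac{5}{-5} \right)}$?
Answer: $\frac{109}{2} \approx 54.5$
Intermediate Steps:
$x{\left(l,U \right)} = - 5 U$
$-103 + C{\left(7 \right)} x{\left(-6,\frac{7}{-2} + \frac{5}{-5} \right)} = -103 + 7 \left(- 5 \left(\frac{7}{-2} + \frac{5}{-5}\right)\right) = -103 + 7 \left(- 5 \left(7 \left(- \frac{1}{2}\right) + 5 \left(- \frac{1}{5}\right)\right)\right) = -103 + 7 \left(- 5 \left(- \frac{7}{2} - 1\right)\right) = -103 + 7 \left(\left(-5\right) \left(- \frac{9}{2}\right)\right) = -103 + 7 \cdot \frac{45}{2} = -103 + \frac{315}{2} = \frac{109}{2}$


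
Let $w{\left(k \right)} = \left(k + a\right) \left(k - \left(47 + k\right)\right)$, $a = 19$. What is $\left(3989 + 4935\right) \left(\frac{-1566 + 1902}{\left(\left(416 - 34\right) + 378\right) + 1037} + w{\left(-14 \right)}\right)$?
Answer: $- \frac{1255187372}{599} \approx -2.0955 \cdot 10^{6}$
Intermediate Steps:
$w{\left(k \right)} = -893 - 47 k$ ($w{\left(k \right)} = \left(k + 19\right) \left(k - \left(47 + k\right)\right) = \left(19 + k\right) \left(-47\right) = -893 - 47 k$)
$\left(3989 + 4935\right) \left(\frac{-1566 + 1902}{\left(\left(416 - 34\right) + 378\right) + 1037} + w{\left(-14 \right)}\right) = \left(3989 + 4935\right) \left(\frac{-1566 + 1902}{\left(\left(416 - 34\right) + 378\right) + 1037} - 235\right) = 8924 \left(\frac{336}{\left(382 + 378\right) + 1037} + \left(-893 + 658\right)\right) = 8924 \left(\frac{336}{760 + 1037} - 235\right) = 8924 \left(\frac{336}{1797} - 235\right) = 8924 \left(336 \cdot \frac{1}{1797} - 235\right) = 8924 \left(\frac{112}{599} - 235\right) = 8924 \left(- \frac{140653}{599}\right) = - \frac{1255187372}{599}$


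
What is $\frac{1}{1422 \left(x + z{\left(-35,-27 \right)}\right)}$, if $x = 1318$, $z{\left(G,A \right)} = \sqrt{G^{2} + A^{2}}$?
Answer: $\frac{659}{1233705870} - \frac{\sqrt{1954}}{2467411740} \approx 5.1625 \cdot 10^{-7}$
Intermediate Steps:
$z{\left(G,A \right)} = \sqrt{A^{2} + G^{2}}$
$\frac{1}{1422 \left(x + z{\left(-35,-27 \right)}\right)} = \frac{1}{1422 \left(1318 + \sqrt{\left(-27\right)^{2} + \left(-35\right)^{2}}\right)} = \frac{1}{1422 \left(1318 + \sqrt{729 + 1225}\right)} = \frac{1}{1422 \left(1318 + \sqrt{1954}\right)} = \frac{1}{1874196 + 1422 \sqrt{1954}}$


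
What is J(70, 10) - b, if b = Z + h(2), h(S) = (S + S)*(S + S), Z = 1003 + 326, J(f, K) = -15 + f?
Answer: -1290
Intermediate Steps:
Z = 1329
h(S) = 4*S**2 (h(S) = (2*S)*(2*S) = 4*S**2)
b = 1345 (b = 1329 + 4*2**2 = 1329 + 4*4 = 1329 + 16 = 1345)
J(70, 10) - b = (-15 + 70) - 1*1345 = 55 - 1345 = -1290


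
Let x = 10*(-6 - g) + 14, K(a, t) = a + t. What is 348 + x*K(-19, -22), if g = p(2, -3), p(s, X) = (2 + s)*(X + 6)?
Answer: 7154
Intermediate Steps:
p(s, X) = (2 + s)*(6 + X)
g = 12 (g = 12 + 2*(-3) + 6*2 - 3*2 = 12 - 6 + 12 - 6 = 12)
x = -166 (x = 10*(-6 - 1*12) + 14 = 10*(-6 - 12) + 14 = 10*(-18) + 14 = -180 + 14 = -166)
348 + x*K(-19, -22) = 348 - 166*(-19 - 22) = 348 - 166*(-41) = 348 + 6806 = 7154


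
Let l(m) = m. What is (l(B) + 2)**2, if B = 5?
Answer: 49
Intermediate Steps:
(l(B) + 2)**2 = (5 + 2)**2 = 7**2 = 49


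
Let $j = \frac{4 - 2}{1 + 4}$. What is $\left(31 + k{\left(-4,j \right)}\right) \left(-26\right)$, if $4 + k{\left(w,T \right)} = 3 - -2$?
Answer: $-832$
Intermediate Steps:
$j = \frac{2}{5} \approx 0.4$
$k{\left(w,T \right)} = 1$ ($k{\left(w,T \right)} = -4 + \left(3 - -2\right) = -4 + \left(3 + \left(-3 + 5\right)\right) = -4 + \left(3 + 2\right) = -4 + 5 = 1$)
$\left(31 + k{\left(-4,j \right)}\right) \left(-26\right) = \left(31 + 1\right) \left(-26\right) = 32 \left(-26\right) = -832$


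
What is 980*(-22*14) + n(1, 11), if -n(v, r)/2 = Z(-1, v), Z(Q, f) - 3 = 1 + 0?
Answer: -301848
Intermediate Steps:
Z(Q, f) = 4 (Z(Q, f) = 3 + (1 + 0) = 3 + 1 = 4)
n(v, r) = -8 (n(v, r) = -2*4 = -8)
980*(-22*14) + n(1, 11) = 980*(-22*14) - 8 = 980*(-308) - 8 = -301840 - 8 = -301848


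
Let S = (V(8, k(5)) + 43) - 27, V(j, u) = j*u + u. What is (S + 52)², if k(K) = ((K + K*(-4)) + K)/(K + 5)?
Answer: 3481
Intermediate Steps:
k(K) = -2*K/(5 + K) (k(K) = ((K - 4*K) + K)/(5 + K) = (-3*K + K)/(5 + K) = (-2*K)/(5 + K) = -2*K/(5 + K))
V(j, u) = u + j*u
S = 7 (S = ((-2*5/(5 + 5))*(1 + 8) + 43) - 27 = (-2*5/10*9 + 43) - 27 = (-2*5*⅒*9 + 43) - 27 = (-1*9 + 43) - 27 = (-9 + 43) - 27 = 34 - 27 = 7)
(S + 52)² = (7 + 52)² = 59² = 3481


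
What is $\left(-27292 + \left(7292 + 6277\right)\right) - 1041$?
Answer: $-14764$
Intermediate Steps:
$\left(-27292 + \left(7292 + 6277\right)\right) - 1041 = \left(-27292 + 13569\right) - 1041 = -13723 - 1041 = -14764$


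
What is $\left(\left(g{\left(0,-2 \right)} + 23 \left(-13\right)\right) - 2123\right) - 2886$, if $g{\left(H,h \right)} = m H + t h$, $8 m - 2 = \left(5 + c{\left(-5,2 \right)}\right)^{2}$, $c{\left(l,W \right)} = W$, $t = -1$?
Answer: $-5306$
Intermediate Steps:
$m = \frac{51}{8}$ ($m = \frac{1}{4} + \frac{\left(5 + 2\right)^{2}}{8} = \frac{1}{4} + \frac{7^{2}}{8} = \frac{1}{4} + \frac{1}{8} \cdot 49 = \frac{1}{4} + \frac{49}{8} = \frac{51}{8} \approx 6.375$)
$g{\left(H,h \right)} = - h + \frac{51 H}{8}$ ($g{\left(H,h \right)} = \frac{51 H}{8} - h = - h + \frac{51 H}{8}$)
$\left(\left(g{\left(0,-2 \right)} + 23 \left(-13\right)\right) - 2123\right) - 2886 = \left(\left(\left(\left(-1\right) \left(-2\right) + \frac{51}{8} \cdot 0\right) + 23 \left(-13\right)\right) - 2123\right) - 2886 = \left(\left(\left(2 + 0\right) - 299\right) - 2123\right) - 2886 = \left(\left(2 - 299\right) - 2123\right) - 2886 = \left(-297 - 2123\right) - 2886 = -2420 - 2886 = -5306$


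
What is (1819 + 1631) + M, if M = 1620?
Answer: 5070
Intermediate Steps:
(1819 + 1631) + M = (1819 + 1631) + 1620 = 3450 + 1620 = 5070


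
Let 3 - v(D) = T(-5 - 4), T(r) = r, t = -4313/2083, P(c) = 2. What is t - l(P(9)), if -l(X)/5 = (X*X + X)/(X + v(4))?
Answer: 1054/14581 ≈ 0.072286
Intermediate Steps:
t = -4313/2083 (t = -4313*1/2083 = -4313/2083 ≈ -2.0706)
v(D) = 12 (v(D) = 3 - (-5 - 4) = 3 - 1*(-9) = 3 + 9 = 12)
l(X) = -5*(X + X²)/(12 + X) (l(X) = -5*(X*X + X)/(X + 12) = -5*(X² + X)/(12 + X) = -5*(X + X²)/(12 + X))
t - l(P(9)) = -4313/2083 - (-5)*2*(1 + 2)/(12 + 2) = -4313/2083 - (-5)*2*3/14 = -4313/2083 - 1*(-15/7) = -4313/2083 + 15/7 = 1054/14581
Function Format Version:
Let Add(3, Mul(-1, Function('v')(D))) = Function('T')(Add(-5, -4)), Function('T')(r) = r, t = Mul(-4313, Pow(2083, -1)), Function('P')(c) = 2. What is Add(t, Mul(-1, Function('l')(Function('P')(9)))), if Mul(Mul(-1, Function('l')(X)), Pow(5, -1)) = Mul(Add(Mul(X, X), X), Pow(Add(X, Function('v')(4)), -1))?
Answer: Rational(1054, 14581) ≈ 0.072286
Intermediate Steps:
t = Rational(-4313, 2083) (t = Mul(-4313, Rational(1, 2083)) = Rational(-4313, 2083) ≈ -2.0706)
Function('v')(D) = 12 (Function('v')(D) = Add(3, Mul(-1, Add(-5, -4))) = Add(3, Mul(-1, -9)) = Add(3, 9) = 12)
Function('l')(X) = Mul(-5, Pow(Add(12, X), -1), Add(X, Pow(X, 2))) (Function('l')(X) = Mul(-5, Mul(Add(Mul(X, X), X), Pow(Add(X, 12), -1))) = Mul(-5, Mul(Add(Pow(X, 2), X), Pow(Add(12, X), -1))) = Mul(-5, Mul(Add(X, Pow(X, 2)), Pow(Add(12, X), -1))) = Mul(-5, Mul(Pow(Add(12, X), -1), Add(X, Pow(X, 2)))) = Mul(-5, Pow(Add(12, X), -1), Add(X, Pow(X, 2))))
Add(t, Mul(-1, Function('l')(Function('P')(9)))) = Add(Rational(-4313, 2083), Mul(-1, Mul(-5, 2, Pow(Add(12, 2), -1), Add(1, 2)))) = Add(Rational(-4313, 2083), Mul(-1, Mul(-5, 2, Pow(14, -1), 3))) = Add(Rational(-4313, 2083), Mul(-1, Mul(-5, 2, Rational(1, 14), 3))) = Add(Rational(-4313, 2083), Mul(-1, Rational(-15, 7))) = Add(Rational(-4313, 2083), Rational(15, 7)) = Rational(1054, 14581)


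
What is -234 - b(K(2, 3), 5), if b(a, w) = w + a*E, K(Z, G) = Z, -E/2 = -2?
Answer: -247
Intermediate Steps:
E = 4 (E = -2*(-2) = 4)
b(a, w) = w + 4*a (b(a, w) = w + a*4 = w + 4*a)
-234 - b(K(2, 3), 5) = -234 - (5 + 4*2) = -234 - (5 + 8) = -234 - 1*13 = -234 - 13 = -247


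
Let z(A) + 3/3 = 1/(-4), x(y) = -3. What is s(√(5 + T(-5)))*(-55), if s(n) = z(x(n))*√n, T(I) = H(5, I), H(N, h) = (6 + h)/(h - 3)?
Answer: 275*78^(¼)/8 ≈ 102.16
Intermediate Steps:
z(A) = -5/4 (z(A) = -1 + 1/(-4) = -1 - ¼ = -5/4)
H(N, h) = (6 + h)/(-3 + h)
T(I) = (6 + I)/(-3 + I)
s(n) = -5*√n/4
s(√(5 + T(-5)))*(-55) = -5*(5 + (6 - 5)/(-3 - 5))^(¼)/4*(-55) = -5*(5 + 1/(-8))^(¼)/4*(-55) = -5*(5 - ⅛*1)^(¼)/4*(-55) = -5*(5 - ⅛)^(¼)/4*(-55) = -5*78^(¼)/2/4*(-55) = -5*78^(¼)/8*(-55) = 275*78^(¼)/8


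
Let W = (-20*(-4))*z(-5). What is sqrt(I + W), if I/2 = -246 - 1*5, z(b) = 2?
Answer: 3*I*sqrt(38) ≈ 18.493*I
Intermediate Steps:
W = 160 (W = -20*(-4)*2 = -4*(-20)*2 = 80*2 = 160)
I = -502 (I = 2*(-246 - 1*5) = 2*(-246 - 5) = 2*(-251) = -502)
sqrt(I + W) = sqrt(-502 + 160) = sqrt(-342) = 3*I*sqrt(38)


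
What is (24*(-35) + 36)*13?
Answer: -10452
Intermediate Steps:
(24*(-35) + 36)*13 = (-840 + 36)*13 = -804*13 = -10452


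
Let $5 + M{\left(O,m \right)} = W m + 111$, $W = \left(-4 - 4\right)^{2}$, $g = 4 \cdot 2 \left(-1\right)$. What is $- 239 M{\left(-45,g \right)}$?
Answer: $97034$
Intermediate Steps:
$g = -8$ ($g = 8 \left(-1\right) = -8$)
$W = 64$ ($W = \left(-8\right)^{2} = 64$)
$M{\left(O,m \right)} = 106 + 64 m$ ($M{\left(O,m \right)} = -5 + \left(64 m + 111\right) = -5 + \left(111 + 64 m\right) = 106 + 64 m$)
$- 239 M{\left(-45,g \right)} = - 239 \left(106 + 64 \left(-8\right)\right) = - 239 \left(106 - 512\right) = \left(-239\right) \left(-406\right) = 97034$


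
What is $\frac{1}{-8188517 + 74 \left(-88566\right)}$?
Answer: $- \frac{1}{14742401} \approx -6.7832 \cdot 10^{-8}$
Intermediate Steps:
$\frac{1}{-8188517 + 74 \left(-88566\right)} = \frac{1}{-8188517 - 6553884} = \frac{1}{-14742401} = - \frac{1}{14742401}$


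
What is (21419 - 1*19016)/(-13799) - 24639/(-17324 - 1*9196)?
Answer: 92088667/121983160 ≈ 0.75493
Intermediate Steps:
(21419 - 1*19016)/(-13799) - 24639/(-17324 - 1*9196) = (21419 - 19016)*(-1/13799) - 24639/(-17324 - 9196) = 2403*(-1/13799) - 24639/(-26520) = -2403/13799 - 24639*(-1/26520) = -2403/13799 + 8213/8840 = 92088667/121983160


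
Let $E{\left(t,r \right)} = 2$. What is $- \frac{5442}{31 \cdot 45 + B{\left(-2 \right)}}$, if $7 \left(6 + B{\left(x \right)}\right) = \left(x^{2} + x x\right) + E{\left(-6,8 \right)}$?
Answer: $- \frac{38094}{9733} \approx -3.9139$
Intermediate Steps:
$B{\left(x \right)} = - \frac{40}{7} + \frac{2 x^{2}}{7}$ ($B{\left(x \right)} = -6 + \frac{\left(x^{2} + x x\right) + 2}{7} = -6 + \frac{\left(x^{2} + x^{2}\right) + 2}{7} = -6 + \frac{2 x^{2} + 2}{7} = -6 + \frac{2 + 2 x^{2}}{7} = -6 + \left(\frac{2}{7} + \frac{2 x^{2}}{7}\right) = - \frac{40}{7} + \frac{2 x^{2}}{7}$)
$- \frac{5442}{31 \cdot 45 + B{\left(-2 \right)}} = - \frac{5442}{31 \cdot 45 - \left(\frac{40}{7} - \frac{2 \left(-2\right)^{2}}{7}\right)} = - \frac{5442}{1395 + \left(- \frac{40}{7} + \frac{2}{7} \cdot 4\right)} = - \frac{5442}{1395 + \left(- \frac{40}{7} + \frac{8}{7}\right)} = - \frac{5442}{1395 - \frac{32}{7}} = - \frac{5442}{\frac{9733}{7}} = \left(-5442\right) \frac{7}{9733} = - \frac{38094}{9733}$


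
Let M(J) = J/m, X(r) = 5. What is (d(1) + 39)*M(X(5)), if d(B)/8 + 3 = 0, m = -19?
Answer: -75/19 ≈ -3.9474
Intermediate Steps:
d(B) = -24 (d(B) = -24 + 8*0 = -24 + 0 = -24)
M(J) = -J/19 (M(J) = J/(-19) = J*(-1/19) = -J/19)
(d(1) + 39)*M(X(5)) = (-24 + 39)*(-1/19*5) = 15*(-5/19) = -75/19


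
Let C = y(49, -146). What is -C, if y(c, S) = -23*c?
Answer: 1127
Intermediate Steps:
C = -1127 (C = -23*49 = -1127)
-C = -1*(-1127) = 1127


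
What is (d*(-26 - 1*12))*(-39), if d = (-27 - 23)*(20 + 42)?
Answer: -4594200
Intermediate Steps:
d = -3100 (d = -50*62 = -3100)
(d*(-26 - 1*12))*(-39) = -3100*(-26 - 1*12)*(-39) = -3100*(-26 - 12)*(-39) = -3100*(-38)*(-39) = 117800*(-39) = -4594200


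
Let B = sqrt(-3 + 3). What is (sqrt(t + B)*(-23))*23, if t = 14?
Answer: -529*sqrt(14) ≈ -1979.3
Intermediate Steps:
B = 0 (B = sqrt(0) = 0)
(sqrt(t + B)*(-23))*23 = (sqrt(14 + 0)*(-23))*23 = (sqrt(14)*(-23))*23 = -23*sqrt(14)*23 = -529*sqrt(14)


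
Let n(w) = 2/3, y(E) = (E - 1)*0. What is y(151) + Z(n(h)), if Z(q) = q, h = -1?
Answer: 2/3 ≈ 0.66667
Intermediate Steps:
y(E) = 0 (y(E) = (-1 + E)*0 = 0)
n(w) = 2/3 (n(w) = 2*(1/3) = 2/3)
y(151) + Z(n(h)) = 0 + 2/3 = 2/3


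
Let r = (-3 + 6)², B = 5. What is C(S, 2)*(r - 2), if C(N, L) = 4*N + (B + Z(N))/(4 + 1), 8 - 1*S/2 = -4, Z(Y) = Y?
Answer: 3563/5 ≈ 712.60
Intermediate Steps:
S = 24 (S = 16 - 2*(-4) = 16 + 8 = 24)
C(N, L) = 1 + 21*N/5 (C(N, L) = 4*N + (5 + N)/(4 + 1) = 4*N + (5 + N)/5 = 4*N + (5 + N)*(⅕) = 4*N + (1 + N/5) = 1 + 21*N/5)
r = 9 (r = 3² = 9)
C(S, 2)*(r - 2) = (1 + (21/5)*24)*(9 - 2) = (1 + 504/5)*7 = (509/5)*7 = 3563/5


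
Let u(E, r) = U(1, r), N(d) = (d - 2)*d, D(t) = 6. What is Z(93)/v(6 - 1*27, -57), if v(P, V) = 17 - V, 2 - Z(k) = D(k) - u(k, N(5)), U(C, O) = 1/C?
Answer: -3/74 ≈ -0.040541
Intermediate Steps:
N(d) = d*(-2 + d) (N(d) = (-2 + d)*d = d*(-2 + d))
u(E, r) = 1 (u(E, r) = 1/1 = 1)
Z(k) = -3 (Z(k) = 2 - (6 - 1*1) = 2 - (6 - 1) = 2 - 1*5 = 2 - 5 = -3)
Z(93)/v(6 - 1*27, -57) = -3/(17 - 1*(-57)) = -3/(17 + 57) = -3/74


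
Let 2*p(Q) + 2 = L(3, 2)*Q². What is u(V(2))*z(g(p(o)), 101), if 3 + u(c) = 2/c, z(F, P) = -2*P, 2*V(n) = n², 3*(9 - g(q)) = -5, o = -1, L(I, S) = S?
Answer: 404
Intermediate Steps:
p(Q) = -1 + Q² (p(Q) = -1 + (2*Q²)/2 = -1 + Q²)
g(q) = 32/3 (g(q) = 9 - ⅓*(-5) = 9 + 5/3 = 32/3)
V(n) = n²/2
u(c) = -3 + 2/c
u(V(2))*z(g(p(o)), 101) = (-3 + 2/(((½)*2²)))*(-2*101) = (-3 + 2/(((½)*4)))*(-202) = (-3 + 2/2)*(-202) = (-3 + 2*(½))*(-202) = (-3 + 1)*(-202) = -2*(-202) = 404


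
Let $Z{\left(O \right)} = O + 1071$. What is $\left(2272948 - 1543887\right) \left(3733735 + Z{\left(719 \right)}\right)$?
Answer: $2723425592025$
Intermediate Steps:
$Z{\left(O \right)} = 1071 + O$
$\left(2272948 - 1543887\right) \left(3733735 + Z{\left(719 \right)}\right) = \left(2272948 - 1543887\right) \left(3733735 + \left(1071 + 719\right)\right) = 729061 \left(3733735 + 1790\right) = 729061 \cdot 3735525 = 2723425592025$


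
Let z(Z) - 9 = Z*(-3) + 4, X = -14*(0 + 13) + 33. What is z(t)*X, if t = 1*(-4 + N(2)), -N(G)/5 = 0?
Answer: -3725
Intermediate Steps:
N(G) = 0 (N(G) = -5*0 = 0)
t = -4 (t = 1*(-4 + 0) = 1*(-4) = -4)
X = -149 (X = -14*13 + 33 = -182 + 33 = -149)
z(Z) = 13 - 3*Z (z(Z) = 9 + (Z*(-3) + 4) = 9 + (-3*Z + 4) = 9 + (4 - 3*Z) = 13 - 3*Z)
z(t)*X = (13 - 3*(-4))*(-149) = (13 + 12)*(-149) = 25*(-149) = -3725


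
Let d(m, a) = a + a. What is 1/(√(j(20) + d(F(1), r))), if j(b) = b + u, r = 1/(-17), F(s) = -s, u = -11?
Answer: √2567/151 ≈ 0.33553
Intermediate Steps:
r = -1/17 (r = 1*(-1/17) = -1/17 ≈ -0.058824)
d(m, a) = 2*a
j(b) = -11 + b (j(b) = b - 11 = -11 + b)
1/(√(j(20) + d(F(1), r))) = 1/(√((-11 + 20) + 2*(-1/17))) = 1/(√(9 - 2/17)) = 1/(√(151/17)) = 1/(√2567/17) = √2567/151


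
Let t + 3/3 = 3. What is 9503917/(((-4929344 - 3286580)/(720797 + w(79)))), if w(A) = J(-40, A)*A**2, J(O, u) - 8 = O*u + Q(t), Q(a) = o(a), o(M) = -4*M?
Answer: 180581674488671/8215924 ≈ 2.1979e+7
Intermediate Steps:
t = 2 (t = -1 + 3 = 2)
Q(a) = -4*a
J(O, u) = O*u (J(O, u) = 8 + (O*u - 4*2) = 8 + (O*u - 8) = 8 + (-8 + O*u) = O*u)
w(A) = -40*A**3 (w(A) = (-40*A)*A**2 = -40*A**3)
9503917/(((-4929344 - 3286580)/(720797 + w(79)))) = 9503917/(((-4929344 - 3286580)/(720797 - 40*79**3))) = 9503917/((-8215924/(720797 - 40*493039))) = 9503917/((-8215924/(720797 - 19721560))) = 9503917/((-8215924/(-19000763))) = 9503917/((-8215924*(-1/19000763))) = 9503917/(8215924/19000763) = 9503917*(19000763/8215924) = 180581674488671/8215924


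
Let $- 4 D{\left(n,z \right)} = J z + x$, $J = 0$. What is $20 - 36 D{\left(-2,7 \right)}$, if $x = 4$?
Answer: $56$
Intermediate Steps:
$D{\left(n,z \right)} = -1$ ($D{\left(n,z \right)} = - \frac{0 z + 4}{4} = - \frac{0 + 4}{4} = \left(- \frac{1}{4}\right) 4 = -1$)
$20 - 36 D{\left(-2,7 \right)} = 20 - -36 = 20 + 36 = 56$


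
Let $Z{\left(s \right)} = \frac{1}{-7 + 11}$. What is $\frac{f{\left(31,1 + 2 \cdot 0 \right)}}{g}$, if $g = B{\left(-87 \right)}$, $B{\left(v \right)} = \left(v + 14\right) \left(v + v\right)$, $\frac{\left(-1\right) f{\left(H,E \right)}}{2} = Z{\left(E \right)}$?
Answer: $- \frac{1}{25404} \approx -3.9364 \cdot 10^{-5}$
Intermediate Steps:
$Z{\left(s \right)} = \frac{1}{4}$
$f{\left(H,E \right)} = - \frac{1}{2}$ ($f{\left(H,E \right)} = \left(-2\right) \frac{1}{4} = - \frac{1}{2}$)
$B{\left(v \right)} = 2 v \left(14 + v\right)$ ($B{\left(v \right)} = \left(14 + v\right) 2 v = 2 v \left(14 + v\right)$)
$g = 12702$ ($g = 2 \left(-87\right) \left(14 - 87\right) = 2 \left(-87\right) \left(-73\right) = 12702$)
$\frac{f{\left(31,1 + 2 \cdot 0 \right)}}{g} = - \frac{1}{2 \cdot 12702} = \left(- \frac{1}{2}\right) \frac{1}{12702} = - \frac{1}{25404}$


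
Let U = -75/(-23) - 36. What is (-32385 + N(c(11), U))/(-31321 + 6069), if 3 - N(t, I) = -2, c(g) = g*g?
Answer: 8095/6313 ≈ 1.2823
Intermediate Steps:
U = -753/23 (U = -75*(-1/23) - 36 = 75/23 - 36 = -753/23 ≈ -32.739)
c(g) = g²
N(t, I) = 5 (N(t, I) = 3 - 1*(-2) = 3 + 2 = 5)
(-32385 + N(c(11), U))/(-31321 + 6069) = (-32385 + 5)/(-31321 + 6069) = -32380/(-25252) = -32380*(-1/25252) = 8095/6313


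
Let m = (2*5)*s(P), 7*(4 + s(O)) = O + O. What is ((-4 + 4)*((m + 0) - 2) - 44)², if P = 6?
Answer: 1936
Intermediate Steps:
s(O) = -4 + 2*O/7 (s(O) = -4 + (O + O)/7 = -4 + (2*O)/7 = -4 + 2*O/7)
m = -160/7 (m = (2*5)*(-4 + (2/7)*6) = 10*(-4 + 12/7) = 10*(-16/7) = -160/7 ≈ -22.857)
((-4 + 4)*((m + 0) - 2) - 44)² = ((-4 + 4)*((-160/7 + 0) - 2) - 44)² = (0*(-160/7 - 2) - 44)² = (0*(-174/7) - 44)² = (0 - 44)² = (-44)² = 1936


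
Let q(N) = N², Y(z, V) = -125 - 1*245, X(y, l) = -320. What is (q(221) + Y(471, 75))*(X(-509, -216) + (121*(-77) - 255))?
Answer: -479475132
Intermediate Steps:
Y(z, V) = -370 (Y(z, V) = -125 - 245 = -370)
(q(221) + Y(471, 75))*(X(-509, -216) + (121*(-77) - 255)) = (221² - 370)*(-320 + (121*(-77) - 255)) = (48841 - 370)*(-320 + (-9317 - 255)) = 48471*(-320 - 9572) = 48471*(-9892) = -479475132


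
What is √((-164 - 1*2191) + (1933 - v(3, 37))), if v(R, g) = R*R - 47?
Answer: 8*I*√6 ≈ 19.596*I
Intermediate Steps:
v(R, g) = -47 + R² (v(R, g) = R² - 47 = -47 + R²)
√((-164 - 1*2191) + (1933 - v(3, 37))) = √((-164 - 1*2191) + (1933 - (-47 + 3²))) = √((-164 - 2191) + (1933 - (-47 + 9))) = √(-2355 + (1933 - 1*(-38))) = √(-2355 + (1933 + 38)) = √(-2355 + 1971) = √(-384) = 8*I*√6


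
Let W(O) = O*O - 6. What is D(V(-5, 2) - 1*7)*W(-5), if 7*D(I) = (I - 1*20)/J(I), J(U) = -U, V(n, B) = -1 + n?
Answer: -627/91 ≈ -6.8901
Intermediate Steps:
W(O) = -6 + O**2 (W(O) = O**2 - 6 = -6 + O**2)
D(I) = -(-20 + I)/(7*I) (D(I) = ((I - 1*20)/((-I)))/7 = ((I - 20)*(-1/I))/7 = ((-20 + I)*(-1/I))/7 = (-(-20 + I)/I)/7 = -(-20 + I)/(7*I))
D(V(-5, 2) - 1*7)*W(-5) = ((20 - ((-1 - 5) - 1*7))/(7*((-1 - 5) - 1*7)))*(-6 + (-5)**2) = ((20 - (-6 - 7))/(7*(-6 - 7)))*(-6 + 25) = ((1/7)*(20 - 1*(-13))/(-13))*19 = ((1/7)*(-1/13)*(20 + 13))*19 = ((1/7)*(-1/13)*33)*19 = -33/91*19 = -627/91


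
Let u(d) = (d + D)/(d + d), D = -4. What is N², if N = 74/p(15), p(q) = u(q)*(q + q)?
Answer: 5476/121 ≈ 45.256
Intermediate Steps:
u(d) = (-4 + d)/(2*d) (u(d) = (d - 4)/(d + d) = (-4 + d)/((2*d)) = (-4 + d)*(1/(2*d)) = (-4 + d)/(2*d))
p(q) = -4 + q (p(q) = ((-4 + q)/(2*q))*(q + q) = ((-4 + q)/(2*q))*(2*q) = -4 + q)
N = 74/11 (N = 74/(-4 + 15) = 74/11 ≈ 6.7273)
N² = (74/11)² = 5476/121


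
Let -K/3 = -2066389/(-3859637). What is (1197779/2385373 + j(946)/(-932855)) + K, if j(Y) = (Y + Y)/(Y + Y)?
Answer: -9481858476042813741/8588491771283740855 ≈ -1.1040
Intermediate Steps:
j(Y) = 1 (j(Y) = (2*Y)/((2*Y)) = (2*Y)*(1/(2*Y)) = 1)
K = -6199167/3859637 (K = -(-6199167)/(-3859637) = -(-6199167)*(-1)/3859637 = -3*2066389/3859637 = -6199167/3859637 ≈ -1.6062)
(1197779/2385373 + j(946)/(-932855)) + K = (1197779/2385373 + 1/(-932855)) - 6199167/3859637 = (1197779*(1/2385373) + 1*(-1/932855)) - 6199167/3859637 = (1197779/2385373 - 1/932855) - 6199167/3859637 = 1117351743672/2225207129915 - 6199167/3859637 = -9481858476042813741/8588491771283740855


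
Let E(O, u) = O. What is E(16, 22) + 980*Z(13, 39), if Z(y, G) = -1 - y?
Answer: -13704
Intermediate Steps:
E(16, 22) + 980*Z(13, 39) = 16 + 980*(-1 - 1*13) = 16 + 980*(-1 - 13) = 16 + 980*(-14) = 16 - 13720 = -13704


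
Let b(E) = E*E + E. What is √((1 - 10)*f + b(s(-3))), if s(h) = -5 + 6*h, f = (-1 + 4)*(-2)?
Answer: 4*√35 ≈ 23.664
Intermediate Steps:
f = -6 (f = 3*(-2) = -6)
b(E) = E + E² (b(E) = E² + E = E + E²)
√((1 - 10)*f + b(s(-3))) = √((1 - 10)*(-6) + (-5 + 6*(-3))*(1 + (-5 + 6*(-3)))) = √(-9*(-6) + (-5 - 18)*(1 + (-5 - 18))) = √(54 - 23*(1 - 23)) = √(54 - 23*(-22)) = √(54 + 506) = √560 = 4*√35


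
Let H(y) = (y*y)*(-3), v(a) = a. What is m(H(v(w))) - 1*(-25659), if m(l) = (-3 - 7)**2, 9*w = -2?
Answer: 25759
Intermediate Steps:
w = -2/9 (w = (1/9)*(-2) = -2/9 ≈ -0.22222)
H(y) = -3*y**2 (H(y) = y**2*(-3) = -3*y**2)
m(l) = 100 (m(l) = (-10)**2 = 100)
m(H(v(w))) - 1*(-25659) = 100 - 1*(-25659) = 100 + 25659 = 25759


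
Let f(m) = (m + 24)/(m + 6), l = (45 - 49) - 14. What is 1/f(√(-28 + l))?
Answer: 95/311 + 9*I*√46/311 ≈ 0.30547 + 0.19627*I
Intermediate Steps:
l = -18 (l = -4 - 14 = -18)
f(m) = (24 + m)/(6 + m)
1/f(√(-28 + l)) = 1/((24 + √(-28 - 18))/(6 + √(-28 - 18))) = 1/((24 + √(-46))/(6 + √(-46))) = 1/((24 + I*√46)/(6 + I*√46)) = (6 + I*√46)/(24 + I*√46)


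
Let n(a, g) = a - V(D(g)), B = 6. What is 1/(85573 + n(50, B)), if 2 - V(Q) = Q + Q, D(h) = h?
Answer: 1/85633 ≈ 1.1678e-5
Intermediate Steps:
V(Q) = 2 - 2*Q (V(Q) = 2 - (Q + Q) = 2 - 2*Q)
n(a, g) = -2 + a + 2*g (n(a, g) = a - (2 - 2*g) = a + (-2 + 2*g) = -2 + a + 2*g)
1/(85573 + n(50, B)) = 1/(85573 + (-2 + 50 + 2*6)) = 1/(85573 + (-2 + 50 + 12)) = 1/(85573 + 60) = 1/85633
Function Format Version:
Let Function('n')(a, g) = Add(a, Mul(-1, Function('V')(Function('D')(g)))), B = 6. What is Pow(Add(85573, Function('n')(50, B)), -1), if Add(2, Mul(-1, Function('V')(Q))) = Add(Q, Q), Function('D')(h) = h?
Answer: Rational(1, 85633) ≈ 1.1678e-5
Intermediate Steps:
Function('V')(Q) = Add(2, Mul(-2, Q)) (Function('V')(Q) = Add(2, Mul(-1, Add(Q, Q))) = Add(2, Mul(-1, Mul(2, Q))) = Add(2, Mul(-2, Q)))
Function('n')(a, g) = Add(-2, a, Mul(2, g)) (Function('n')(a, g) = Add(a, Mul(-1, Add(2, Mul(-2, g)))) = Add(a, Add(-2, Mul(2, g))) = Add(-2, a, Mul(2, g)))
Pow(Add(85573, Function('n')(50, B)), -1) = Pow(Add(85573, Add(-2, 50, Mul(2, 6))), -1) = Pow(Add(85573, Add(-2, 50, 12)), -1) = Pow(Add(85573, 60), -1) = Pow(85633, -1) = Rational(1, 85633)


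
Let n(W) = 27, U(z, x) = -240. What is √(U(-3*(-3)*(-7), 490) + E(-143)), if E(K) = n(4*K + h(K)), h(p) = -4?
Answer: I*√213 ≈ 14.595*I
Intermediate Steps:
E(K) = 27
√(U(-3*(-3)*(-7), 490) + E(-143)) = √(-240 + 27) = √(-213) = I*√213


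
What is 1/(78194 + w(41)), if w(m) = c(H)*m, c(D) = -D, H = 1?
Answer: 1/78153 ≈ 1.2795e-5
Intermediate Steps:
w(m) = -m (w(m) = (-1*1)*m = -m)
1/(78194 + w(41)) = 1/(78194 - 1*41) = 1/(78194 - 41) = 1/78153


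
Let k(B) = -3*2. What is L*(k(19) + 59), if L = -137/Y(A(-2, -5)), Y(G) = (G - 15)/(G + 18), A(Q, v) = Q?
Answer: 116176/17 ≈ 6833.9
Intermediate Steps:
k(B) = -6
Y(G) = (-15 + G)/(18 + G)
L = 2192/17 (L = -137*(18 - 2)/(-15 - 2) = -137/(-17/16) = -137*(-16/17) = 2192/17 ≈ 128.94)
L*(k(19) + 59) = 2192*(-6 + 59)/17 = (2192/17)*53 = 116176/17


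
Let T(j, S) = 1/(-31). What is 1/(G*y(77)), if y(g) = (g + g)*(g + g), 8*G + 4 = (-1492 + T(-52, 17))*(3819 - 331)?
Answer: -31/478264528126 ≈ -6.4818e-11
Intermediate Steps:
T(j, S) = -1/31
G = -40332647/62 (G = -1/2 + ((-1492 - 1/31)*(3819 - 331))/8 = -1/2 + (-46253/31*3488)/8 = -1/2 + (1/8)*(-161330464/31) = -1/2 - 20166308/31 = -40332647/62 ≈ -6.5053e+5)
y(g) = 4*g**2 (y(g) = (2*g)*(2*g) = 4*g**2)
1/(G*y(77)) = 1/((-40332647/62)*((4*77**2))) = -62/(40332647*(4*5929)) = -62/40332647/23716 = -62/40332647*1/23716 = -31/478264528126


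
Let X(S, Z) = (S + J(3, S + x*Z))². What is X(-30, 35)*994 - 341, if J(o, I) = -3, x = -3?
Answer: 1082125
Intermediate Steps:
X(S, Z) = (-3 + S)² (X(S, Z) = (S - 3)² = (-3 + S)²)
X(-30, 35)*994 - 341 = (-3 - 30)²*994 - 341 = (-33)²*994 - 341 = 1089*994 - 341 = 1082466 - 341 = 1082125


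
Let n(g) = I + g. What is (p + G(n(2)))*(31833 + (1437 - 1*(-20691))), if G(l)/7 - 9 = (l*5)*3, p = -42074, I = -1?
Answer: -2261289666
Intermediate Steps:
n(g) = -1 + g
G(l) = 63 + 105*l (G(l) = 63 + 7*((l*5)*3) = 63 + 7*((5*l)*3) = 63 + 7*(15*l) = 63 + 105*l)
(p + G(n(2)))*(31833 + (1437 - 1*(-20691))) = (-42074 + (63 + 105*(-1 + 2)))*(31833 + (1437 - 1*(-20691))) = (-42074 + (63 + 105*1))*(31833 + (1437 + 20691)) = (-42074 + (63 + 105))*(31833 + 22128) = (-42074 + 168)*53961 = -41906*53961 = -2261289666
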